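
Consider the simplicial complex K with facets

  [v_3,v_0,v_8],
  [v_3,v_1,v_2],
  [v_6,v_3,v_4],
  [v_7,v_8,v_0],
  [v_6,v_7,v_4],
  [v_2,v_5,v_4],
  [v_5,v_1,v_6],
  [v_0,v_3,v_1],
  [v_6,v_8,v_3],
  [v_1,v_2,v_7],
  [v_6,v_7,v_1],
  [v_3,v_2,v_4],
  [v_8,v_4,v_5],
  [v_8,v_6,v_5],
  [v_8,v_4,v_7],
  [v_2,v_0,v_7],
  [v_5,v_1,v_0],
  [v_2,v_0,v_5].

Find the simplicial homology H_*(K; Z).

Order the vertices as v_0 < v_1 < v_2 < v_3 < v_4 < v_5 < v_6 < v_7 < v_8. Listing each simplex with vertices in this order, K has dimension 2 with simplices:

  0-simplices (9): [v_0], [v_1], [v_2], [v_3], [v_4], [v_5], [v_6], [v_7], [v_8]
  1-simplices (27): (27 of them)
  2-simplices (18): (18 of them)

Hence C_0 ≅ Z^9, C_1 ≅ Z^27, C_2 ≅ Z^18.

The boundary map ∂_1: C_1 → C_0 sends each edge [p,q] (with p < q) to q − p. For instance
  ∂[v_7,v_8] = [v_8] − [v_7].
The resulting 9×27 matrix has rank 8, and its Smith normal form has invariant factors (1,1,1,1,1,1,1,1).

The boundary map ∂_2: C_2 → C_1 maps a triangle to the signed sum of its edges. For instance
  ∂[v_1,v_6,v_7] = [v_6,v_7] − [v_1,v_7] + [v_1,v_6],
  ∂[v_0,v_2,v_7] = [v_2,v_7] − [v_0,v_7] + [v_0,v_2].
The resulting 27×18 matrix has rank 18, and its Smith normal form has invariant factors (1,1,1,1,1,1,1,1,1,1,1,1,1,1,1,1,1,2).

Computing H_k = (kernel of ∂_k) / (image of ∂_{k+1}):

  H_0: rank C_0 − rank ∂_1 = 9 − 8 = 1, and the invariant factors of ∂_1 are all 1, so H_0 ≅ Z.
  H_1: rank ker ∂_1 − rank ∂_2 = (27 − 8) − 18 = 1, and ∂_2 has invariant factor 2 > 1, so H_1 ≅ Z × Z/2.
  H_2: rank ker ∂_2 − rank ∂_3 = (18 − 18) − 0 = 0, and there is no ∂_3, so H_2 ≅ 0.

H_0 ≅ Z,  H_1 ≅ Z × Z/2,  H_2 = 0.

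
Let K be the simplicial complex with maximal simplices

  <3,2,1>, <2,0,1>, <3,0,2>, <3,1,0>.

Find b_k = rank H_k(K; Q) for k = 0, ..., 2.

b_0 = 1, b_1 = 0, b_2 = 1.

Fix the vertex order 0 < 1 < 2 < 3 and write every simplex with vertices in increasing order. Then dim K = 2 and the simplices of K are:

  0-simplices (4): [0], [1], [2], [3]
  1-simplices (6): [0,1], [0,2], [0,3], [1,2], [1,3], [2,3]
  2-simplices (4): [0,1,2], [0,1,3], [0,2,3], [1,2,3]

Hence C_0 ≅ Z^4, C_1 ≅ Z^6, C_2 ≅ Z^4.

The boundary map ∂_1: C_1 → C_0 maps an edge to its endpoints' difference, ∂[p,q] = q − p.
This gives a 4×6 integer matrix of rank 3; reducing to Smith normal form yields diagonal entries (1,1,1).

∂_2: C_2 → C_1 maps a triangle to the signed sum of its edges. For instance
  ∂[0,1,2] = [1,2] − [0,2] + [0,1],
  ∂[1,2,3] = [2,3] − [1,3] + [1,2].
The 6×4 boundary matrix has rank 3 and Smith normal form diag(1,1,1).

From H_k ≅ ker(∂_k) / im(∂_{k+1}) we obtain:

  H_0: rank C_0 − rank ∂_1 = 4 − 3 = 1, and the invariant factors of ∂_1 are all 1, so H_0 = Z.
  H_1: rank ker ∂_1 − rank ∂_2 = (6 − 3) − 3 = 0, and the invariant factors of ∂_2 are all 1, so H_1 = 0.
  H_2: rank ker ∂_2 − rank ∂_3 = (4 − 3) − 0 = 1, and there is no ∂_3, so H_2 = Z.

(K is a triangulation of the 2-sphere S^2.)

Hence the Betti numbers are b_0 = 1, b_1 = 0, b_2 = 1.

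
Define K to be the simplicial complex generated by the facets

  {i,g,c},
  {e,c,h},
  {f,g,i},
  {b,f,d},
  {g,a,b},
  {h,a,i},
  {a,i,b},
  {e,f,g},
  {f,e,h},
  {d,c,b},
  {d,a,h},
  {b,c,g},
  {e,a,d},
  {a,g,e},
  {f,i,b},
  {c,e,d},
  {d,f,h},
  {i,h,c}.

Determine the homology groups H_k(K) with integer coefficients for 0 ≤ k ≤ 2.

Fix the vertex order a < b < c < d < e < f < g < h < i and write every simplex with vertices in increasing order. Then dim K = 2 and the simplices of K are:

  0-simplices (9): a, b, c, d, e, f, g, h, i
  1-simplices (27): ab, ad, ae, ag, ah, ai, bc, bd, bf, bg, bi, cd, ce, cg, ch, ci, de, df, dh, ef, eg, eh, fg, fh, fi, gi, hi
  2-simplices (18): abg, abi, ade, adh, aeg, ahi, bcd, bcg, bdf, bfi, cde, ceh, cgi, chi, dfh, efg, efh, fgi

Hence C_0 ≅ Z^9, C_1 ≅ Z^27, C_2 ≅ Z^18.

The boundary map ∂_1: C_1 → C_0 maps an edge to its endpoints' difference, ∂[p,q] = q − p. For instance
  ∂ai = i − a.
The resulting 9×27 matrix has rank 8, and its Smith normal form has invariant factors (1,1,1,1,1,1,1,1).

Boundary ∂_2: C_2 → C_1 maps a triangle to the signed sum of its edges. For instance
  ∂chi = hi − ci + ch,
  ∂efh = fh − eh + ef.
The resulting 27×18 matrix has rank 18, and its Smith normal form has invariant factors (1,1,1,1,1,1,1,1,1,1,1,1,1,1,1,1,1,2).

Reading off H_k = ker ∂_k / im ∂_{k+1}:

  H_0: rank C_0 − rank ∂_1 = 9 − 8 = 1, and the invariant factors of ∂_1 are all 1, so H_0 = Z.
  H_1: rank ker ∂_1 − rank ∂_2 = (27 − 8) − 18 = 1, and ∂_2 has invariant factor 2 > 1, so H_1 = Z ⊕ Z/2.
  H_2: rank ker ∂_2 − rank ∂_3 = (18 − 18) − 0 = 0, and there is no ∂_3, so H_2 = 0.

(K is a triangulation of the Klein bottle.)

H_0 = Z,  H_1 = Z ⊕ Z/2,  H_2 = 0.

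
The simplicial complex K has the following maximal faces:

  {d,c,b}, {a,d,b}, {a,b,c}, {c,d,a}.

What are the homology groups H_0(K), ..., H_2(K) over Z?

H_0 ≅ Z,  H_1 = 0,  H_2 ≅ Z.

Fix the vertex order a < b < c < d and write every simplex with vertices in increasing order. Then dim K = 2 and the simplices of K are:

  0-simplices (4): a, b, c, d
  1-simplices (6): ab, ac, ad, bc, bd, cd
  2-simplices (4): abc, abd, acd, bcd

giving chain groups C_0 ≅ Z^4, C_1 ≅ Z^6, C_2 ≅ Z^4.

The boundary map ∂_1: C_1 → C_0 maps an edge to its endpoints' difference, ∂[p,q] = q − p. For instance
  ∂bc = c − b.
The 4×6 boundary matrix has rank 3 and Smith normal form diag(1,1,1).

The boundary map ∂_2: C_2 → C_1 sends each 2-simplex [p,q,r] to [q,r] − [p,r] + [p,q]. For instance
  ∂abd = bd − ad + ab,
  ∂acd = cd − ad + ac.
The 6×4 boundary matrix has rank 3 and Smith normal form diag(1,1,1).

From H_k ≅ ker(∂_k) / im(∂_{k+1}) we obtain:

  H_0: rank C_0 − rank ∂_1 = 4 − 3 = 1, and the invariant factors of ∂_1 are all 1, so H_0 = Z.
  H_1: rank ker ∂_1 − rank ∂_2 = (6 − 3) − 3 = 0, and the invariant factors of ∂_2 are all 1, so H_1 = 0.
  H_2: rank ker ∂_2 − rank ∂_3 = (4 − 3) − 0 = 1, and there is no ∂_3, so H_2 = Z.

As a check, the Euler characteristic is 4 − 6 + 4 = 2, which agrees with 1 − 0 + 1 = 2.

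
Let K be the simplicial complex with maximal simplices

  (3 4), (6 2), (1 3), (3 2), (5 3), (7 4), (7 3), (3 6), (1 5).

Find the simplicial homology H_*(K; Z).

H_0 ≅ Z,  H_1 ≅ Z^3.

Fix the vertex order 1 < 2 < 3 < 4 < 5 < 6 < 7 and write every simplex with vertices in increasing order. Then dim K = 1 and the simplices of K are:

  0-simplices (7): [1], [2], [3], [4], [5], [6], [7]
  1-simplices (9): [1,3], [1,5], [2,3], [2,6], [3,4], [3,5], [3,6], [3,7], [4,7]

Hence C_0 ≅ Z^7, C_1 ≅ Z^9.

The boundary map ∂_1: C_1 → C_0 sends each edge [p,q] (with p < q) to q − p.
As a 7×9 matrix over Z this has rank 6, with invariant factors (1,1,1,1,1,1).

Computing H_k = (kernel of ∂_k) / (image of ∂_{k+1}):

  H_0: rank C_0 − rank ∂_1 = 7 − 6 = 1, and the invariant factors of ∂_1 are all 1, so H_0 = Z.
  H_1: rank ker ∂_1 − rank ∂_2 = (9 − 6) − 0 = 3, and there is no ∂_2, so H_1 = Z^3.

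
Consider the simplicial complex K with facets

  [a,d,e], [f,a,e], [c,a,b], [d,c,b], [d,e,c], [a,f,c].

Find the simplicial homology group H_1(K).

We work with the vertex ordering a < b < c < d < e < f. The simplices of K, each written with vertices in increasing order, are:

  0-simplices (6): a, b, c, d, e, f
  1-simplices (12): ab, ac, ad, ae, af, bc, bd, cd, ce, cf, de, ef
  2-simplices (6): abc, acf, ade, aef, bcd, cde

so the chain groups are C_0 ≅ Z^6, C_1 ≅ Z^12, C_2 ≅ Z^6.

The boundary map ∂_1: C_1 → C_0 sends each edge [p,q] (with p < q) to q − p.
The 6×12 boundary matrix has rank 5 and Smith normal form diag(1,1,1,1,1).

∂_2: C_2 → C_1 sends each 2-simplex [p,q,r] to [q,r] − [p,r] + [p,q]. For instance
  ∂bcd = cd − bd + bc,
  ∂aef = ef − af + ae.
The resulting 12×6 matrix has rank 6, and its Smith normal form has invariant factors (1,1,1,1,1,1).

Computing H_k = (kernel of ∂_k) / (image of ∂_{k+1}):

  H_1: rank ker ∂_1 − rank ∂_2 = (12 − 5) − 6 = 1, and the invariant factors of ∂_2 are all 1, so H_1 = Z.

(K is a triangulation of the cylinder S^1 x I.)

H_1 ≅ Z.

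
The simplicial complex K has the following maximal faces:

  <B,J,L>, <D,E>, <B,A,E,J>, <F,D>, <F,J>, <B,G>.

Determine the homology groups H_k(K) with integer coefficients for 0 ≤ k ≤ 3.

H_0 ≅ Z,  H_1 ≅ Z,  H_2 = 0,  H_3 = 0.

Fix the vertex order A < B < D < E < F < G < J < L and write every simplex with vertices in increasing order. Then dim K = 3 and the simplices of K are:

  0-simplices (8): A, B, D, E, F, G, J, L
  1-simplices (12): AB, AE, AJ, BE, BG, BJ, BL, DE, DF, EJ, FJ, JL
  2-simplices (5): ABE, ABJ, AEJ, BEJ, BJL
  3-simplices (1): ABEJ

Hence C_0 ≅ Z^8, C_1 ≅ Z^12, C_2 ≅ Z^5, C_3 ≅ Z^1.

∂_1: C_1 → C_0 sends each edge [p,q] (with p < q) to q − p. For instance
  ∂BL = L − B.
This gives a 8×12 integer matrix of rank 7; reducing to Smith normal form yields diagonal entries (1,1,1,1,1,1,1).

The boundary map ∂_2: C_2 → C_1 acts by ∂[p,q,r] = [q,r] − [p,r] + [p,q]. For instance
  ∂ABE = BE − AE + AB,
  ∂ABJ = BJ − AJ + AB.
As a 12×5 matrix over Z this has rank 4, with invariant factors (1,1,1,1).

∂_3: C_3 → C_2 sends each 3-simplex σ to the alternating sum Σ_i (−1)^i (σ with its i-th vertex removed). For instance
  ∂ABEJ = BEJ − AEJ + ABJ − ABE.
The 5×1 boundary matrix has rank 1 and Smith normal form diag(1).

Now H_k = ker ∂_k / im ∂_{k+1}, so:

  H_0: rank C_0 − rank ∂_1 = 8 − 7 = 1, and the invariant factors of ∂_1 are all 1, so H_0 ≅ Z.
  H_1: rank ker ∂_1 − rank ∂_2 = (12 − 7) − 4 = 1, and the invariant factors of ∂_2 are all 1, so H_1 ≅ Z.
  H_2: rank ker ∂_2 − rank ∂_3 = (5 − 4) − 1 = 0, and the invariant factors of ∂_3 are all 1, so H_2 ≅ 0.
  H_3: rank ker ∂_3 − rank ∂_4 = (1 − 1) − 0 = 0, and there is no ∂_4, so H_3 ≅ 0.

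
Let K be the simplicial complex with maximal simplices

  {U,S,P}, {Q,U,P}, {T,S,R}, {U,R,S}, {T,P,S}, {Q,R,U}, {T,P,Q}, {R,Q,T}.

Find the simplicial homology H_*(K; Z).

H_0 ≅ Z,  H_1 = 0,  H_2 ≅ Z.

Order the vertices as P < Q < R < S < T < U. Listing each simplex with vertices in this order, K has dimension 2 with simplices:

  0-simplices (6): P, Q, R, S, T, U
  1-simplices (12): PQ, PS, PT, PU, QR, QT, QU, RS, RT, RU, ST, SU
  2-simplices (8): PQT, PQU, PST, PSU, QRT, QRU, RST, RSU

giving chain groups C_0 ≅ Z^6, C_1 ≅ Z^12, C_2 ≅ Z^8.

Boundary ∂_1: C_1 → C_0 sends each edge [p,q] (with p < q) to q − p.
The resulting 6×12 matrix has rank 5, and its Smith normal form has invariant factors (1,1,1,1,1).

∂_2: C_2 → C_1 maps a triangle to the signed sum of its edges. For instance
  ∂RST = ST − RT + RS,
  ∂PST = ST − PT + PS.
The resulting 12×8 matrix has rank 7, and its Smith normal form has invariant factors (1,1,1,1,1,1,1).

Computing H_k = (kernel of ∂_k) / (image of ∂_{k+1}):

  H_0: rank C_0 − rank ∂_1 = 6 − 5 = 1, and the invariant factors of ∂_1 are all 1, so H_0 ≅ Z.
  H_1: rank ker ∂_1 − rank ∂_2 = (12 − 5) − 7 = 0, and the invariant factors of ∂_2 are all 1, so H_1 ≅ 0.
  H_2: rank ker ∂_2 − rank ∂_3 = (8 − 7) − 0 = 1, and there is no ∂_3, so H_2 ≅ Z.

As a check, the Euler characteristic is 6 − 12 + 8 = 2, which agrees with 1 − 0 + 1 = 2.
(K is a triangulation of the 2-sphere S^2.)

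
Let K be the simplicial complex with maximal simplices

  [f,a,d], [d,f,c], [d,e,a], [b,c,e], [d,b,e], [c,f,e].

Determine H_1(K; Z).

H_1 = Z.

We work with the vertex ordering a < b < c < d < e < f. The simplices of K, each written with vertices in increasing order, are:

  0-simplices (6): a, b, c, d, e, f
  1-simplices (12): ad, ae, af, bc, bd, be, cd, ce, cf, de, df, ef
  2-simplices (6): ade, adf, bce, bde, cdf, cef

Hence C_0 ≅ Z^6, C_1 ≅ Z^12, C_2 ≅ Z^6.

Boundary ∂_1: C_1 → C_0 is given by ∂[p,q] = [q] − [p].
The resulting 6×12 matrix has rank 5, and its Smith normal form has invariant factors (1,1,1,1,1).

∂_2: C_2 → C_1 sends each 2-simplex [p,q,r] to [q,r] − [p,r] + [p,q]. For instance
  ∂ade = de − ae + ad,
  ∂bce = ce − be + bc.
As a 12×6 matrix over Z this has rank 6, with invariant factors (1,1,1,1,1,1).

Now H_k = ker ∂_k / im ∂_{k+1}, so:

  H_1: rank ker ∂_1 − rank ∂_2 = (12 − 5) − 6 = 1, and the invariant factors of ∂_2 are all 1, so H_1 ≅ Z.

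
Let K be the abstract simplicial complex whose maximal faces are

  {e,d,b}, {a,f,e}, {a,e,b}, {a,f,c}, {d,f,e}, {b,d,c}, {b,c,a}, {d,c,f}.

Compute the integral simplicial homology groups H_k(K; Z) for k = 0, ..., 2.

H_0 ≅ Z,  H_1 = 0,  H_2 ≅ Z.

Take the total order a < b < c < d < e < f on the vertex set. Then K (dimension 2) consists of the simplices:

  0-simplices (6): a, b, c, d, e, f
  1-simplices (12): ab, ac, ae, af, bc, bd, be, cd, cf, de, df, ef
  2-simplices (8): abc, abe, acf, aef, bcd, bde, cdf, def

giving chain groups C_0 ≅ Z^6, C_1 ≅ Z^12, C_2 ≅ Z^8.

The boundary map ∂_1: C_1 → C_0 is given by ∂[p,q] = [q] − [p]. For instance
  ∂bd = d − b.
This gives a 6×12 integer matrix of rank 5; reducing to Smith normal form yields diagonal entries (1,1,1,1,1).

Boundary ∂_2: C_2 → C_1 acts by ∂[p,q,r] = [q,r] − [p,r] + [p,q]. For instance
  ∂aef = ef − af + ae,
  ∂cdf = df − cf + cd.
This gives a 12×8 integer matrix of rank 7; reducing to Smith normal form yields diagonal entries (1,1,1,1,1,1,1).

Computing H_k = (kernel of ∂_k) / (image of ∂_{k+1}):

  H_0: rank C_0 − rank ∂_1 = 6 − 5 = 1, and the invariant factors of ∂_1 are all 1, so H_0 = Z.
  H_1: rank ker ∂_1 − rank ∂_2 = (12 − 5) − 7 = 0, and the invariant factors of ∂_2 are all 1, so H_1 = 0.
  H_2: rank ker ∂_2 − rank ∂_3 = (8 − 7) − 0 = 1, and there is no ∂_3, so H_2 = Z.

As a check, the Euler characteristic is 6 − 12 + 8 = 2, which agrees with 1 − 0 + 1 = 2.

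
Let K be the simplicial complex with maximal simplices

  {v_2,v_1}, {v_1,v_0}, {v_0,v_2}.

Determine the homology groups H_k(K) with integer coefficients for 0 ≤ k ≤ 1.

H_0 = Z,  H_1 = Z.

Take the total order v_0 < v_1 < v_2 on the vertex set. Then K (dimension 1) consists of the simplices:

  0-simplices (3): [v_0], [v_1], [v_2]
  1-simplices (3): [v_0,v_1], [v_0,v_2], [v_1,v_2]

so the chain groups are C_0 ≅ Z^3, C_1 ≅ Z^3.

Boundary ∂_1: C_1 → C_0 is given by ∂[p,q] = [q] − [p]. For instance
  ∂[v_0,v_1] = [v_1] − [v_0].
As a 3×3 matrix over Z this has rank 2, with invariant factors (1,1).

Now H_k = ker ∂_k / im ∂_{k+1}, so:

  H_0: rank C_0 − rank ∂_1 = 3 − 2 = 1, and the invariant factors of ∂_1 are all 1, so H_0 ≅ Z.
  H_1: rank ker ∂_1 − rank ∂_2 = (3 − 2) − 0 = 1, and there is no ∂_2, so H_1 ≅ Z.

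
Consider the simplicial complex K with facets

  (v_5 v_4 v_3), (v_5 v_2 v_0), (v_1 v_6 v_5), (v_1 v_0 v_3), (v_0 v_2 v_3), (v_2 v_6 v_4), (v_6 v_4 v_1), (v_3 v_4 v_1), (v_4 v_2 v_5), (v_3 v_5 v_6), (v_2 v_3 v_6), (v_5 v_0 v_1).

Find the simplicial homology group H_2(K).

H_2 = 0.

Fix the vertex order v_0 < v_1 < v_2 < v_3 < v_4 < v_5 < v_6 and write every simplex with vertices in increasing order. Then dim K = 2 and the simplices of K are:

  0-simplices (7): [v_0], [v_1], [v_2], [v_3], [v_4], [v_5], [v_6]
  1-simplices (18): (18 of them)
  2-simplices (12): (12 of them)

giving chain groups C_0 ≅ Z^7, C_1 ≅ Z^18, C_2 ≅ Z^12.

Boundary ∂_1: C_1 → C_0 maps an edge to its endpoints' difference, ∂[p,q] = q − p.
The resulting 7×18 matrix has rank 6, and its Smith normal form has invariant factors (1,1,1,1,1,1).

The boundary map ∂_2: C_2 → C_1 acts by ∂[p,q,r] = [q,r] − [p,r] + [p,q]. For instance
  ∂[v_3,v_5,v_6] = [v_5,v_6] − [v_3,v_6] + [v_3,v_5],
  ∂[v_1,v_4,v_6] = [v_4,v_6] − [v_1,v_6] + [v_1,v_4].
The resulting 18×12 matrix has rank 12, and its Smith normal form has invariant factors (1,1,1,1,1,1,1,1,1,1,1,2).

Computing H_k = (kernel of ∂_k) / (image of ∂_{k+1}):

  H_2: rank ker ∂_2 − rank ∂_3 = (12 − 12) − 0 = 0, and there is no ∂_3, so H_2 = 0.

(K is a triangulation of the real projective plane RP^2.)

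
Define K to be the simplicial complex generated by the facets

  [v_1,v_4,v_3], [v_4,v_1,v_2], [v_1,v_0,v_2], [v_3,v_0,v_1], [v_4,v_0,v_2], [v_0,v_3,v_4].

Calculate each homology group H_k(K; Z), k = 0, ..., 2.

H_0 ≅ Z,  H_1 = 0,  H_2 ≅ Z.

Take the total order v_0 < v_1 < v_2 < v_3 < v_4 on the vertex set. Then K (dimension 2) consists of the simplices:

  0-simplices (5): [v_0], [v_1], [v_2], [v_3], [v_4]
  1-simplices (9): [v_0,v_1], [v_0,v_2], [v_0,v_3], [v_0,v_4], [v_1,v_2], [v_1,v_3], [v_1,v_4], [v_2,v_4], [v_3,v_4]
  2-simplices (6): [v_0,v_1,v_2], [v_0,v_1,v_3], [v_0,v_2,v_4], [v_0,v_3,v_4], [v_1,v_2,v_4], [v_1,v_3,v_4]

so the chain groups are C_0 ≅ Z^5, C_1 ≅ Z^9, C_2 ≅ Z^6.

∂_1: C_1 → C_0 sends each edge [p,q] (with p < q) to q − p. For instance
  ∂[v_0,v_2] = [v_2] − [v_0].
As a 5×9 matrix over Z this has rank 4, with invariant factors (1,1,1,1).

The boundary map ∂_2: C_2 → C_1 sends each 2-simplex [p,q,r] to [q,r] − [p,r] + [p,q]. For instance
  ∂[v_0,v_1,v_2] = [v_1,v_2] − [v_0,v_2] + [v_0,v_1],
  ∂[v_0,v_2,v_4] = [v_2,v_4] − [v_0,v_4] + [v_0,v_2].
The 9×6 boundary matrix has rank 5 and Smith normal form diag(1,1,1,1,1).

Computing H_k = (kernel of ∂_k) / (image of ∂_{k+1}):

  H_0: rank C_0 − rank ∂_1 = 5 − 4 = 1, and the invariant factors of ∂_1 are all 1, so H_0 ≅ Z.
  H_1: rank ker ∂_1 − rank ∂_2 = (9 − 4) − 5 = 0, and the invariant factors of ∂_2 are all 1, so H_1 ≅ 0.
  H_2: rank ker ∂_2 − rank ∂_3 = (6 − 5) − 0 = 1, and there is no ∂_3, so H_2 ≅ Z.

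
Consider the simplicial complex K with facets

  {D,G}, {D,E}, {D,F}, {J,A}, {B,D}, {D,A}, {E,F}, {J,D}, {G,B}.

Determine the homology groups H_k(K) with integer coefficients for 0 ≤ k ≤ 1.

H_0 ≅ Z,  H_1 ≅ Z^3.

Order the vertices as A < B < D < E < F < G < J. Listing each simplex with vertices in this order, K has dimension 1 with simplices:

  0-simplices (7): A, B, D, E, F, G, J
  1-simplices (9): AD, AJ, BD, BG, DE, DF, DG, DJ, EF

so the chain groups are C_0 ≅ Z^7, C_1 ≅ Z^9.

Boundary ∂_1: C_1 → C_0 is given by ∂[p,q] = [q] − [p]. For instance
  ∂EF = F − E.
This gives a 7×9 integer matrix of rank 6; reducing to Smith normal form yields diagonal entries (1,1,1,1,1,1).

Reading off H_k = ker ∂_k / im ∂_{k+1}:

  H_0: rank C_0 − rank ∂_1 = 7 − 6 = 1, and the invariant factors of ∂_1 are all 1, so H_0 = Z.
  H_1: rank ker ∂_1 − rank ∂_2 = (9 − 6) − 0 = 3, and there is no ∂_2, so H_1 = Z^3.

As a check, the Euler characteristic is 7 − 9 = -2, which agrees with 1 − 3 = -2.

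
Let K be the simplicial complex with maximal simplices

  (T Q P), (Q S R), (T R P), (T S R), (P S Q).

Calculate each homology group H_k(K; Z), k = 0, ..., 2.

H_0 = Z,  H_1 = Z,  H_2 = 0.

We work with the vertex ordering P < Q < R < S < T. The simplices of K, each written with vertices in increasing order, are:

  0-simplices (5): P, Q, R, S, T
  1-simplices (10): PQ, PR, PS, PT, QR, QS, QT, RS, RT, ST
  2-simplices (5): PQS, PQT, PRT, QRS, RST

so the chain groups are C_0 ≅ Z^5, C_1 ≅ Z^10, C_2 ≅ Z^5.

∂_1: C_1 → C_0 maps an edge to its endpoints' difference, ∂[p,q] = q − p. For instance
  ∂PR = R − P.
This gives a 5×10 integer matrix of rank 4; reducing to Smith normal form yields diagonal entries (1,1,1,1).

Boundary ∂_2: C_2 → C_1 acts by ∂[p,q,r] = [q,r] − [p,r] + [p,q]. For instance
  ∂PRT = RT − PT + PR,
  ∂RST = ST − RT + RS.
The 10×5 boundary matrix has rank 5 and Smith normal form diag(1,1,1,1,1).

From H_k ≅ ker(∂_k) / im(∂_{k+1}) we obtain:

  H_0: rank C_0 − rank ∂_1 = 5 − 4 = 1, and the invariant factors of ∂_1 are all 1, so H_0 ≅ Z.
  H_1: rank ker ∂_1 − rank ∂_2 = (10 − 4) − 5 = 1, and the invariant factors of ∂_2 are all 1, so H_1 ≅ Z.
  H_2: rank ker ∂_2 − rank ∂_3 = (5 − 5) − 0 = 0, and there is no ∂_3, so H_2 ≅ 0.

As a check, the Euler characteristic is 5 − 10 + 5 = 0, which agrees with 1 − 1 + 0 = 0.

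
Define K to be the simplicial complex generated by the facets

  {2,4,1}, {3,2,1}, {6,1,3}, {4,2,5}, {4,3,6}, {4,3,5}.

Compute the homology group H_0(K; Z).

We work with the vertex ordering 1 < 2 < 3 < 4 < 5 < 6. The simplices of K, each written with vertices in increasing order, are:

  0-simplices (6): [1], [2], [3], [4], [5], [6]
  1-simplices (12): [1,2], [1,3], [1,4], [1,6], [2,3], [2,4], [2,5], [3,4], [3,5], [3,6], [4,5], [4,6]
  2-simplices (6): [1,2,3], [1,2,4], [1,3,6], [2,4,5], [3,4,5], [3,4,6]

so the chain groups are C_0 ≅ Z^6, C_1 ≅ Z^12, C_2 ≅ Z^6.

Boundary ∂_1: C_1 → C_0 maps an edge to its endpoints' difference, ∂[p,q] = q − p. For instance
  ∂[2,4] = [4] − [2].
This gives a 6×12 integer matrix of rank 5; reducing to Smith normal form yields diagonal entries (1,1,1,1,1).

The boundary map ∂_2: C_2 → C_1 sends each 2-simplex [p,q,r] to [q,r] − [p,r] + [p,q]. For instance
  ∂[3,4,6] = [4,6] − [3,6] + [3,4],
  ∂[1,2,4] = [2,4] − [1,4] + [1,2].
As a 12×6 matrix over Z this has rank 6, with invariant factors (1,1,1,1,1,1).

Now H_k = ker ∂_k / im ∂_{k+1}, so:

  H_0: rank C_0 − rank ∂_1 = 6 − 5 = 1, and the invariant factors of ∂_1 are all 1, so H_0 ≅ Z.

H_0 = Z.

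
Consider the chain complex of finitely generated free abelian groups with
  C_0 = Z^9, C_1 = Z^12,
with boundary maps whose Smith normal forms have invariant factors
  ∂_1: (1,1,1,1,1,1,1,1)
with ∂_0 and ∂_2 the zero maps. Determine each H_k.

H_0: b_0 = 9 − 0 − 8 = 1; torsion from ∂_1 factors > 1: none. So H_0 ≅ Z.
H_1: b_1 = 12 − 8 − 0 = 4; torsion from ∂_2 factors > 1: none. So H_1 ≅ Z^4.

H_0 ≅ Z,  H_1 ≅ Z^4.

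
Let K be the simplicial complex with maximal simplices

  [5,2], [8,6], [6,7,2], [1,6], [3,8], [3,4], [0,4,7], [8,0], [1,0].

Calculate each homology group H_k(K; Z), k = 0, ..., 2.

H_0 = Z,  H_1 = Z^3,  H_2 = 0.

Fix the vertex order 0 < 1 < 2 < 3 < 4 < 5 < 6 < 7 < 8 and write every simplex with vertices in increasing order. Then dim K = 2 and the simplices of K are:

  0-simplices (9): [0], [1], [2], [3], [4], [5], [6], [7], [8]
  1-simplices (13): [0,1], [0,4], [0,7], [0,8], [1,6], [2,5], [2,6], [2,7], [3,4], [3,8], [4,7], [6,7], [6,8]
  2-simplices (2): [0,4,7], [2,6,7]

so the chain groups are C_0 ≅ Z^9, C_1 ≅ Z^13, C_2 ≅ Z^2.

Boundary ∂_1: C_1 → C_0 maps an edge to its endpoints' difference, ∂[p,q] = q − p. For instance
  ∂[3,4] = [4] − [3].
The resulting 9×13 matrix has rank 8, and its Smith normal form has invariant factors (1,1,1,1,1,1,1,1).

The boundary map ∂_2: C_2 → C_1 maps a triangle to the signed sum of its edges. For instance
  ∂[0,4,7] = [4,7] − [0,7] + [0,4],
  ∂[2,6,7] = [6,7] − [2,7] + [2,6].
The 13×2 boundary matrix has rank 2 and Smith normal form diag(1,1).

From H_k ≅ ker(∂_k) / im(∂_{k+1}) we obtain:

  H_0: rank C_0 − rank ∂_1 = 9 − 8 = 1, and the invariant factors of ∂_1 are all 1, so H_0 = Z.
  H_1: rank ker ∂_1 − rank ∂_2 = (13 − 8) − 2 = 3, and the invariant factors of ∂_2 are all 1, so H_1 = Z^3.
  H_2: rank ker ∂_2 − rank ∂_3 = (2 − 2) − 0 = 0, and there is no ∂_3, so H_2 = 0.

As a check, the Euler characteristic is 9 − 13 + 2 = -2, which agrees with 1 − 3 + 0 = -2.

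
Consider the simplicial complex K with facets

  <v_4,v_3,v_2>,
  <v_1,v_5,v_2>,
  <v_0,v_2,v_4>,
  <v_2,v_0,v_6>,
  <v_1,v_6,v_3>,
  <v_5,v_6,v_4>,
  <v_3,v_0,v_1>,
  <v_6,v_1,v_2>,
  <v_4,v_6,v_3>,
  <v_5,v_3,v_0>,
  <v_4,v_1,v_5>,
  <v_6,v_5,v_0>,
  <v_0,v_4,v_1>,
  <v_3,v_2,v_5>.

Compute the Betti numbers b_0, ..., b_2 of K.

We work with the vertex ordering v_0 < v_1 < v_2 < v_3 < v_4 < v_5 < v_6. The simplices of K, each written with vertices in increasing order, are:

  0-simplices (7): [v_0], [v_1], [v_2], [v_3], [v_4], [v_5], [v_6]
  1-simplices (21): (21 of them)
  2-simplices (14): (14 of them)

giving chain groups C_0 ≅ Z^7, C_1 ≅ Z^21, C_2 ≅ Z^14.

∂_1: C_1 → C_0 sends each edge [p,q] (with p < q) to q − p. For instance
  ∂[v_1,v_5] = [v_5] − [v_1].
This gives a 7×21 integer matrix of rank 6; reducing to Smith normal form yields diagonal entries (1,1,1,1,1,1).

The boundary map ∂_2: C_2 → C_1 maps a triangle to the signed sum of its edges. For instance
  ∂[v_0,v_3,v_5] = [v_3,v_5] − [v_0,v_5] + [v_0,v_3],
  ∂[v_2,v_3,v_5] = [v_3,v_5] − [v_2,v_5] + [v_2,v_3].
This gives a 21×14 integer matrix of rank 13; reducing to Smith normal form yields diagonal entries (1,1,1,1,1,1,1,1,1,1,1,1,1).

From H_k ≅ ker(∂_k) / im(∂_{k+1}) we obtain:

  H_0: rank C_0 − rank ∂_1 = 7 − 6 = 1, and the invariant factors of ∂_1 are all 1, so H_0 = Z.
  H_1: rank ker ∂_1 − rank ∂_2 = (21 − 6) − 13 = 2, and the invariant factors of ∂_2 are all 1, so H_1 = Z^2.
  H_2: rank ker ∂_2 − rank ∂_3 = (14 − 13) − 0 = 1, and there is no ∂_3, so H_2 = Z.

As a check, the Euler characteristic is 7 − 21 + 14 = 0, which agrees with 1 − 2 + 1 = 0.

Hence the Betti numbers are b_0 = 1, b_1 = 2, b_2 = 1.

b_0 = 1, b_1 = 2, b_2 = 1.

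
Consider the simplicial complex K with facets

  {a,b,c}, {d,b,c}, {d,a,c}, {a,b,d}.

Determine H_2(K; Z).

H_2 ≅ Z.

We work with the vertex ordering a < b < c < d. The simplices of K, each written with vertices in increasing order, are:

  0-simplices (4): a, b, c, d
  1-simplices (6): ab, ac, ad, bc, bd, cd
  2-simplices (4): abc, abd, acd, bcd

so the chain groups are C_0 ≅ Z^4, C_1 ≅ Z^6, C_2 ≅ Z^4.

The boundary map ∂_1: C_1 → C_0 maps an edge to its endpoints' difference, ∂[p,q] = q − p. For instance
  ∂cd = d − c.
The resulting 4×6 matrix has rank 3, and its Smith normal form has invariant factors (1,1,1).

The boundary map ∂_2: C_2 → C_1 sends each 2-simplex [p,q,r] to [q,r] − [p,r] + [p,q]. For instance
  ∂abc = bc − ac + ab,
  ∂bcd = cd − bd + bc.
This gives a 6×4 integer matrix of rank 3; reducing to Smith normal form yields diagonal entries (1,1,1).

From H_k ≅ ker(∂_k) / im(∂_{k+1}) we obtain:

  H_2: rank ker ∂_2 − rank ∂_3 = (4 − 3) − 0 = 1, and there is no ∂_3, so H_2 ≅ Z.

(K is a triangulation of the 2-sphere S^2.)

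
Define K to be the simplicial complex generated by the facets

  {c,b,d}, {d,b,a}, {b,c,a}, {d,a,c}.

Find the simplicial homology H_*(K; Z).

We work with the vertex ordering a < b < c < d. The simplices of K, each written with vertices in increasing order, are:

  0-simplices (4): a, b, c, d
  1-simplices (6): ab, ac, ad, bc, bd, cd
  2-simplices (4): abc, abd, acd, bcd

Hence C_0 ≅ Z^4, C_1 ≅ Z^6, C_2 ≅ Z^4.

∂_1: C_1 → C_0 sends each edge [p,q] (with p < q) to q − p. For instance
  ∂cd = d − c.
This gives a 4×6 integer matrix of rank 3; reducing to Smith normal form yields diagonal entries (1,1,1).

∂_2: C_2 → C_1 maps a triangle to the signed sum of its edges. For instance
  ∂bcd = cd − bd + bc,
  ∂abd = bd − ad + ab.
As a 6×4 matrix over Z this has rank 3, with invariant factors (1,1,1).

From H_k ≅ ker(∂_k) / im(∂_{k+1}) we obtain:

  H_0: rank C_0 − rank ∂_1 = 4 − 3 = 1, and the invariant factors of ∂_1 are all 1, so H_0 ≅ Z.
  H_1: rank ker ∂_1 − rank ∂_2 = (6 − 3) − 3 = 0, and the invariant factors of ∂_2 are all 1, so H_1 ≅ 0.
  H_2: rank ker ∂_2 − rank ∂_3 = (4 − 3) − 0 = 1, and there is no ∂_3, so H_2 ≅ Z.

(K is a triangulation of the 2-sphere S^2.)

H_0 ≅ Z,  H_1 = 0,  H_2 ≅ Z.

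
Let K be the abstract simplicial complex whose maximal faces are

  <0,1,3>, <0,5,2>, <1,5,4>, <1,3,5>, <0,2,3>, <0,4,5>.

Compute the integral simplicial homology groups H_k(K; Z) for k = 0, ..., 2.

H_0 = Z,  H_1 = Z,  H_2 = 0.

We work with the vertex ordering 0 < 1 < 2 < 3 < 4 < 5. The simplices of K, each written with vertices in increasing order, are:

  0-simplices (6): [0], [1], [2], [3], [4], [5]
  1-simplices (12): [0,1], [0,2], [0,3], [0,4], [0,5], [1,3], [1,4], [1,5], [2,3], [2,5], [3,5], [4,5]
  2-simplices (6): [0,1,3], [0,2,3], [0,2,5], [0,4,5], [1,3,5], [1,4,5]

Hence C_0 ≅ Z^6, C_1 ≅ Z^12, C_2 ≅ Z^6.

∂_1: C_1 → C_0 maps an edge to its endpoints' difference, ∂[p,q] = q − p. For instance
  ∂[4,5] = [5] − [4].
This gives a 6×12 integer matrix of rank 5; reducing to Smith normal form yields diagonal entries (1,1,1,1,1).

The boundary map ∂_2: C_2 → C_1 acts by ∂[p,q,r] = [q,r] − [p,r] + [p,q]. For instance
  ∂[0,4,5] = [4,5] − [0,5] + [0,4],
  ∂[0,2,3] = [2,3] − [0,3] + [0,2].
The resulting 12×6 matrix has rank 6, and its Smith normal form has invariant factors (1,1,1,1,1,1).

From H_k ≅ ker(∂_k) / im(∂_{k+1}) we obtain:

  H_0: rank C_0 − rank ∂_1 = 6 − 5 = 1, and the invariant factors of ∂_1 are all 1, so H_0 ≅ Z.
  H_1: rank ker ∂_1 − rank ∂_2 = (12 − 5) − 6 = 1, and the invariant factors of ∂_2 are all 1, so H_1 ≅ Z.
  H_2: rank ker ∂_2 − rank ∂_3 = (6 − 6) − 0 = 0, and there is no ∂_3, so H_2 ≅ 0.

As a check, the Euler characteristic is 6 − 12 + 6 = 0, which agrees with 1 − 1 + 0 = 0.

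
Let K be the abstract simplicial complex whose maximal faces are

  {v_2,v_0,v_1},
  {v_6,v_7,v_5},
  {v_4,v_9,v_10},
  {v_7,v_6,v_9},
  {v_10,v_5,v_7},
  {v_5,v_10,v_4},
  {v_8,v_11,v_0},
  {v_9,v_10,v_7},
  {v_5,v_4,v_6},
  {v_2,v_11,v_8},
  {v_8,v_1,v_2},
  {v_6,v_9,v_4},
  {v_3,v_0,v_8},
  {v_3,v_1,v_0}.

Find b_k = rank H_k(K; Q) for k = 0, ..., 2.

b_0 = 2, b_1 = 1, b_2 = 1.

Order the vertices as v_0 < v_1 < v_2 < v_3 < v_4 < v_5 < v_6 < v_7 < v_8 < v_9 < v_10 < v_11. Listing each simplex with vertices in this order, K has dimension 2 with simplices:

  0-simplices (12): [v_0], [v_1], [v_2], [v_3], [v_4], [v_5], [v_6], [v_7], [v_8], [v_9], [v_10], [v_11]
  1-simplices (24): (24 of them)
  2-simplices (14): (14 of them)

so the chain groups are C_0 ≅ Z^12, C_1 ≅ Z^24, C_2 ≅ Z^14.

Boundary ∂_1: C_1 → C_0 sends each edge [p,q] (with p < q) to q − p. For instance
  ∂[v_3,v_8] = [v_8] − [v_3].
As a 12×24 matrix over Z this has rank 10, with invariant factors (1,1,1,1,1,1,1,1,1,1).

The boundary map ∂_2: C_2 → C_1 acts by ∂[p,q,r] = [q,r] − [p,r] + [p,q]. For instance
  ∂[v_1,v_2,v_8] = [v_2,v_8] − [v_1,v_8] + [v_1,v_2],
  ∂[v_0,v_3,v_8] = [v_3,v_8] − [v_0,v_8] + [v_0,v_3].
The 24×14 boundary matrix has rank 13 and Smith normal form diag(1,1,1,1,1,1,1,1,1,1,1,1,1).

Computing H_k = (kernel of ∂_k) / (image of ∂_{k+1}):

  H_0: rank C_0 − rank ∂_1 = 12 − 10 = 2, and the invariant factors of ∂_1 are all 1, so H_0 = Z^2.
  H_1: rank ker ∂_1 − rank ∂_2 = (24 − 10) − 13 = 1, and the invariant factors of ∂_2 are all 1, so H_1 = Z.
  H_2: rank ker ∂_2 − rank ∂_3 = (14 − 13) − 0 = 1, and there is no ∂_3, so H_2 = Z.

Hence the Betti numbers are b_0 = 2, b_1 = 1, b_2 = 1.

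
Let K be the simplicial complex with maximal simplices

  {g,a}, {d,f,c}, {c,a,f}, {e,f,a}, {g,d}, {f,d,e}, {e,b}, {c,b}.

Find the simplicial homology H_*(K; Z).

We work with the vertex ordering a < b < c < d < e < f < g. The simplices of K, each written with vertices in increasing order, are:

  0-simplices (7): a, b, c, d, e, f, g
  1-simplices (12): ac, ae, af, ag, bc, be, cd, cf, de, df, dg, ef
  2-simplices (4): acf, aef, cdf, def

Hence C_0 ≅ Z^7, C_1 ≅ Z^12, C_2 ≅ Z^4.

∂_1: C_1 → C_0 is given by ∂[p,q] = [q] − [p]. For instance
  ∂ag = g − a.
The resulting 7×12 matrix has rank 6, and its Smith normal form has invariant factors (1,1,1,1,1,1).

The boundary map ∂_2: C_2 → C_1 sends each 2-simplex [p,q,r] to [q,r] − [p,r] + [p,q]. For instance
  ∂cdf = df − cf + cd,
  ∂acf = cf − af + ac.
The resulting 12×4 matrix has rank 4, and its Smith normal form has invariant factors (1,1,1,1).

Computing H_k = (kernel of ∂_k) / (image of ∂_{k+1}):

  H_0: rank C_0 − rank ∂_1 = 7 − 6 = 1, and the invariant factors of ∂_1 are all 1, so H_0 = Z.
  H_1: rank ker ∂_1 − rank ∂_2 = (12 − 6) − 4 = 2, and the invariant factors of ∂_2 are all 1, so H_1 = Z^2.
  H_2: rank ker ∂_2 − rank ∂_3 = (4 − 4) − 0 = 0, and there is no ∂_3, so H_2 = 0.

H_0 = Z,  H_1 = Z^2,  H_2 = 0.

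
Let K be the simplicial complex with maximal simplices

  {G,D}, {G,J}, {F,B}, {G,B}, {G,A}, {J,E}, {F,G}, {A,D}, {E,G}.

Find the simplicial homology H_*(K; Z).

H_0 ≅ Z,  H_1 ≅ Z^3.

We work with the vertex ordering A < B < D < E < F < G < J. The simplices of K, each written with vertices in increasing order, are:

  0-simplices (7): A, B, D, E, F, G, J
  1-simplices (9): AD, AG, BF, BG, DG, EG, EJ, FG, GJ

Hence C_0 ≅ Z^7, C_1 ≅ Z^9.

∂_1: C_1 → C_0 is given by ∂[p,q] = [q] − [p].
The resulting 7×9 matrix has rank 6, and its Smith normal form has invariant factors (1,1,1,1,1,1).

From H_k ≅ ker(∂_k) / im(∂_{k+1}) we obtain:

  H_0: rank C_0 − rank ∂_1 = 7 − 6 = 1, and the invariant factors of ∂_1 are all 1, so H_0 = Z.
  H_1: rank ker ∂_1 − rank ∂_2 = (9 − 6) − 0 = 3, and there is no ∂_2, so H_1 = Z^3.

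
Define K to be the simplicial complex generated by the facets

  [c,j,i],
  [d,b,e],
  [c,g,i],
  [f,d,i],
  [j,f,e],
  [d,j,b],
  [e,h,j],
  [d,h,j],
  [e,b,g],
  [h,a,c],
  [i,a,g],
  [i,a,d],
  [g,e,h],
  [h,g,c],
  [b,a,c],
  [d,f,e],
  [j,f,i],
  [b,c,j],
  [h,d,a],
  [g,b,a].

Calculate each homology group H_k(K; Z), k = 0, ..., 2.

K has 10 vertices, 30 edges, 20 triangles.
rank ∂_0 = 0, rank ∂_1 = 9 ⇒ b_0 = 10 − 0 − 9 = 1; all invariant factors of ∂_1 are 1 so no torsion. So H_0 = Z.
rank ∂_1 = 9, rank ∂_2 = 20 ⇒ b_1 = 30 − 9 − 20 = 1; ∂_2 has invariant factor(s) [2] giving torsion. So H_1 = Z × Z/2.
rank ∂_2 = 20, rank ∂_3 = 0 ⇒ b_2 = 20 − 20 − 0 = 0. So H_2 = 0.

H_0 ≅ Z,  H_1 ≅ Z × Z/2,  H_2 = 0.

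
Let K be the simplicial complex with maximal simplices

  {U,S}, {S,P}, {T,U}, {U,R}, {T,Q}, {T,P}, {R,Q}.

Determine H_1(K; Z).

Take the total order P < Q < R < S < T < U on the vertex set. Then K (dimension 1) consists of the simplices:

  0-simplices (6): P, Q, R, S, T, U
  1-simplices (7): PS, PT, QR, QT, RU, SU, TU

so the chain groups are C_0 ≅ Z^6, C_1 ≅ Z^7.

∂_1: C_1 → C_0 is given by ∂[p,q] = [q] − [p]. For instance
  ∂RU = U − R.
The resulting 6×7 matrix has rank 5, and its Smith normal form has invariant factors (1,1,1,1,1).

From H_k ≅ ker(∂_k) / im(∂_{k+1}) we obtain:

  H_1: rank ker ∂_1 − rank ∂_2 = (7 − 5) − 0 = 2, and there is no ∂_2, so H_1 = Z^2.

H_1 ≅ Z^2.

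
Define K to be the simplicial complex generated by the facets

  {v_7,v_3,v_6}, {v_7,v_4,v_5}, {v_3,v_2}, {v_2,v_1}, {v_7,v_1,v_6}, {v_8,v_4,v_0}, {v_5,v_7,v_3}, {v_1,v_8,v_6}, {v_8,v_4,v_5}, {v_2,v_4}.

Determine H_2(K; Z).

H_2 ≅ 0.

Order the vertices as v_0 < v_1 < v_2 < v_3 < v_4 < v_5 < v_6 < v_7 < v_8. Listing each simplex with vertices in this order, K has dimension 2 with simplices:

  0-simplices (9): [v_0], [v_1], [v_2], [v_3], [v_4], [v_5], [v_6], [v_7], [v_8]
  1-simplices (18): (18 of them)
  2-simplices (7): [v_0,v_4,v_8], [v_1,v_6,v_7], [v_1,v_6,v_8], [v_3,v_5,v_7], [v_3,v_6,v_7], [v_4,v_5,v_7], [v_4,v_5,v_8]

so the chain groups are C_0 ≅ Z^9, C_1 ≅ Z^18, C_2 ≅ Z^7.

∂_1: C_1 → C_0 is given by ∂[p,q] = [q] − [p].
The resulting 9×18 matrix has rank 8, and its Smith normal form has invariant factors (1,1,1,1,1,1,1,1).

The boundary map ∂_2: C_2 → C_1 acts by ∂[p,q,r] = [q,r] − [p,r] + [p,q]. For instance
  ∂[v_1,v_6,v_8] = [v_6,v_8] − [v_1,v_8] + [v_1,v_6],
  ∂[v_3,v_5,v_7] = [v_5,v_7] − [v_3,v_7] + [v_3,v_5].
As a 18×7 matrix over Z this has rank 7, with invariant factors (1,1,1,1,1,1,1).

Computing H_k = (kernel of ∂_k) / (image of ∂_{k+1}):

  H_2: rank ker ∂_2 − rank ∂_3 = (7 − 7) − 0 = 0, and there is no ∂_3, so H_2 = 0.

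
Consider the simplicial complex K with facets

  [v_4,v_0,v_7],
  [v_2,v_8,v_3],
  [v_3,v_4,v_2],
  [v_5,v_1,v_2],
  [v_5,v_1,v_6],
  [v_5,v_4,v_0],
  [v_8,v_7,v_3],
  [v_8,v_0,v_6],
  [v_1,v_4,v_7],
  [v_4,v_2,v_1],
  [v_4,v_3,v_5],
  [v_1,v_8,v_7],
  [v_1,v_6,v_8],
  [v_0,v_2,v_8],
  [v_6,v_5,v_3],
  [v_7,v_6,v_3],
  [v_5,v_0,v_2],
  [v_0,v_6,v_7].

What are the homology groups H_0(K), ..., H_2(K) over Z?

Fix the vertex order v_0 < v_1 < v_2 < v_3 < v_4 < v_5 < v_6 < v_7 < v_8 and write every simplex with vertices in increasing order. Then dim K = 2 and the simplices of K are:

  0-simplices (9): [v_0], [v_1], [v_2], [v_3], [v_4], [v_5], [v_6], [v_7], [v_8]
  1-simplices (27): (27 of them)
  2-simplices (18): (18 of them)

giving chain groups C_0 ≅ Z^9, C_1 ≅ Z^27, C_2 ≅ Z^18.

∂_1: C_1 → C_0 sends each edge [p,q] (with p < q) to q − p.
The resulting 9×27 matrix has rank 8, and its Smith normal form has invariant factors (1,1,1,1,1,1,1,1).

The boundary map ∂_2: C_2 → C_1 sends each 2-simplex [p,q,r] to [q,r] − [p,r] + [p,q]. For instance
  ∂[v_0,v_2,v_8] = [v_2,v_8] − [v_0,v_8] + [v_0,v_2],
  ∂[v_1,v_4,v_7] = [v_4,v_7] − [v_1,v_7] + [v_1,v_4].
As a 27×18 matrix over Z this has rank 18, with invariant factors (1,1,1,1,1,1,1,1,1,1,1,1,1,1,1,1,1,2).

From H_k ≅ ker(∂_k) / im(∂_{k+1}) we obtain:

  H_0: rank C_0 − rank ∂_1 = 9 − 8 = 1, and the invariant factors of ∂_1 are all 1, so H_0 ≅ Z.
  H_1: rank ker ∂_1 − rank ∂_2 = (27 − 8) − 18 = 1, and ∂_2 has invariant factor 2 > 1, so H_1 ≅ Z ⊕ Z/2.
  H_2: rank ker ∂_2 − rank ∂_3 = (18 − 18) − 0 = 0, and there is no ∂_3, so H_2 ≅ 0.

H_0 = Z,  H_1 = Z ⊕ Z/2,  H_2 = 0.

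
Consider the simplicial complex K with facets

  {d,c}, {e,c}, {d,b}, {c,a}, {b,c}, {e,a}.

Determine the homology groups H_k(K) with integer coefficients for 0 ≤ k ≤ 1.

H_0 = Z,  H_1 = Z^2.

K has 5 vertices, 6 edges.
rank ∂_0 = 0, rank ∂_1 = 4 ⇒ b_0 = 5 − 0 − 4 = 1; all invariant factors of ∂_1 are 1 so no torsion. So H_0 ≅ Z.
rank ∂_1 = 4, rank ∂_2 = 0 ⇒ b_1 = 6 − 4 − 0 = 2. So H_1 ≅ Z^2.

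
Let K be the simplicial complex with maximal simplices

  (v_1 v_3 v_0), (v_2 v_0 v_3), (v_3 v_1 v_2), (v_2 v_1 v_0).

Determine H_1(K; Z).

H_1 ≅ 0.

Fix the vertex order v_0 < v_1 < v_2 < v_3 and write every simplex with vertices in increasing order. Then dim K = 2 and the simplices of K are:

  0-simplices (4): [v_0], [v_1], [v_2], [v_3]
  1-simplices (6): [v_0,v_1], [v_0,v_2], [v_0,v_3], [v_1,v_2], [v_1,v_3], [v_2,v_3]
  2-simplices (4): [v_0,v_1,v_2], [v_0,v_1,v_3], [v_0,v_2,v_3], [v_1,v_2,v_3]

so the chain groups are C_0 ≅ Z^4, C_1 ≅ Z^6, C_2 ≅ Z^4.

Boundary ∂_1: C_1 → C_0 sends each edge [p,q] (with p < q) to q − p. For instance
  ∂[v_0,v_3] = [v_3] − [v_0].
This gives a 4×6 integer matrix of rank 3; reducing to Smith normal form yields diagonal entries (1,1,1).

∂_2: C_2 → C_1 sends each 2-simplex [p,q,r] to [q,r] − [p,r] + [p,q]. For instance
  ∂[v_1,v_2,v_3] = [v_2,v_3] − [v_1,v_3] + [v_1,v_2],
  ∂[v_0,v_1,v_3] = [v_1,v_3] − [v_0,v_3] + [v_0,v_1].
The resulting 6×4 matrix has rank 3, and its Smith normal form has invariant factors (1,1,1).

Computing H_k = (kernel of ∂_k) / (image of ∂_{k+1}):

  H_1: rank ker ∂_1 − rank ∂_2 = (6 − 3) − 3 = 0, and the invariant factors of ∂_2 are all 1, so H_1 = 0.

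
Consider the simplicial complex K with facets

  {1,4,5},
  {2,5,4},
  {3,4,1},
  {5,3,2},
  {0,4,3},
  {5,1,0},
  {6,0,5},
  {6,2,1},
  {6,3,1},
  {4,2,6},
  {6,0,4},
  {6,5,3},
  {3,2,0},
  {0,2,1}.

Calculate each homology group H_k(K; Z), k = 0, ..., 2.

H_0 = Z,  H_1 = Z^2,  H_2 = Z.

Take the total order 0 < 1 < 2 < 3 < 4 < 5 < 6 on the vertex set. Then K (dimension 2) consists of the simplices:

  0-simplices (7): [0], [1], [2], [3], [4], [5], [6]
  1-simplices (21): [0,1], [0,2], [0,3], [0,4], [0,5], [0,6], [1,2], [1,3], [1,4], [1,5], [1,6], [2,3], [2,4], [2,5], [2,6], [3,4], [3,5], [3,6], [4,5], [4,6], [5,6]
  2-simplices (14): [0,1,2], [0,1,5], [0,2,3], [0,3,4], [0,4,6], [0,5,6], [1,2,6], [1,3,4], [1,3,6], [1,4,5], [2,3,5], [2,4,5], [2,4,6], [3,5,6]

giving chain groups C_0 ≅ Z^7, C_1 ≅ Z^21, C_2 ≅ Z^14.

∂_1: C_1 → C_0 sends each edge [p,q] (with p < q) to q − p. For instance
  ∂[0,4] = [4] − [0].
This gives a 7×21 integer matrix of rank 6; reducing to Smith normal form yields diagonal entries (1,1,1,1,1,1).

Boundary ∂_2: C_2 → C_1 maps a triangle to the signed sum of its edges. For instance
  ∂[2,3,5] = [3,5] − [2,5] + [2,3],
  ∂[0,1,2] = [1,2] − [0,2] + [0,1].
As a 21×14 matrix over Z this has rank 13, with invariant factors (1,1,1,1,1,1,1,1,1,1,1,1,1).

From H_k ≅ ker(∂_k) / im(∂_{k+1}) we obtain:

  H_0: rank C_0 − rank ∂_1 = 7 − 6 = 1, and the invariant factors of ∂_1 are all 1, so H_0 = Z.
  H_1: rank ker ∂_1 − rank ∂_2 = (21 − 6) − 13 = 2, and the invariant factors of ∂_2 are all 1, so H_1 = Z^2.
  H_2: rank ker ∂_2 − rank ∂_3 = (14 − 13) − 0 = 1, and there is no ∂_3, so H_2 = Z.

As a check, the Euler characteristic is 7 − 21 + 14 = 0, which agrees with 1 − 2 + 1 = 0.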